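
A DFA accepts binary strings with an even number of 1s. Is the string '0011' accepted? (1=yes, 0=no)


DFA has 2 states: q_even (start, accept=yes) and q_odd
Processing string '0011' character by character:
  Position 0: read '0', 1-count=0 -> q_even (no change)
  Position 1: read '0', 1-count=0 -> q_even (no change)
  Position 2: read '1', 1-count=1 -> q_odd
  Position 3: read '1', 1-count=2 -> q_even
Final state: q_even, total 1s = 2 (even); the DFA requires an even count -> accept

1


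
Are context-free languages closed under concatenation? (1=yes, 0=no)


CFL closure properties:
  Closed under: union, concatenation, Kleene star
  NOT closed under: intersection, complement
Operation 'concatenation' is in closed list -> Yes (closed)

1


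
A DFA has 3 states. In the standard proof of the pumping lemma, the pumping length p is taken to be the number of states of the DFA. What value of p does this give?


Pumping lemma for regular languages (standard proof):
Take p = |Q|, the number of DFA states.
Any string of length >= |Q| passes through |Q|+1 states while reading its first |Q| symbols,
so by pigeonhole some state repeats, giving the loop that can be pumped.
Here |Q| = 3
Therefore the proof uses p = 3

3


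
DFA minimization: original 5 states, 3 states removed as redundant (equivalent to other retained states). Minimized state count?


Original DFA: 5 states
Redundant states removed: 3
Minimized states = original - removed
= 5 - 3
= 2

2


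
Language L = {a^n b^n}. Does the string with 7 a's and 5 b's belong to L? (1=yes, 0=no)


Language requires equal numbers of a's and b's
PDA pushes for each 'a', pops for each 'b'
Number of a's = 7
Number of b's = 5
7 != 5 -> Reject

0


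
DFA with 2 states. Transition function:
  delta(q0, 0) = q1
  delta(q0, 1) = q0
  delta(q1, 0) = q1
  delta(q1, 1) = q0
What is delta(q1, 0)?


Looking up transition function:
delta(q1, 0) in the table
Row: q1, Column: 0
Result: q1

q1


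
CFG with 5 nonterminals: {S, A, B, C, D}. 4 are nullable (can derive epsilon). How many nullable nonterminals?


Nonterminals: {S, A, B, C, D}
A nonterminal is nullable if it can derive epsilon
Counting nullable nonterminals: 4
Total nullable = 4

4


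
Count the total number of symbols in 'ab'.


String: 'ab'
Counting characters:
  'a' appears 1 time(s)
  'b' appears 1 time(s)
Total length = 1 + 1 = 2

2


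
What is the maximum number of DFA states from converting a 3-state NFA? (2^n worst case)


NFA has 3 states
Subset construction: each DFA state = subset of NFA states
Maximum subsets = 2^3
2^3 = 8

8


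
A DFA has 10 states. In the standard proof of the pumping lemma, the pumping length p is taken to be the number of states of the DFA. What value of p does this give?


Pumping lemma for regular languages (standard proof):
Take p = |Q|, the number of DFA states.
Any string of length >= |Q| passes through |Q|+1 states while reading its first |Q| symbols,
so by pigeonhole some state repeats, giving the loop that can be pumped.
Here |Q| = 10
Therefore the proof uses p = 10

10


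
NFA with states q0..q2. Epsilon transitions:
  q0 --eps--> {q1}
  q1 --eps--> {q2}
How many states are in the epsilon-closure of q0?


Starting from q0
Initialize closure = {q0}
Follow epsilon from q0 -> add q1
Follow epsilon from q1 -> add q2
Final closure: {q0, q1, q2}
Size = 3

3


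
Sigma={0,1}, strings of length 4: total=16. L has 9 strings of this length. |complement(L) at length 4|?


Alphabet: {0,1}
String length: 4
Total strings of length 4 = 2^4 = 16
Strings in L = 9
Complement = total - |L|
= 16 - 9
= 7

7


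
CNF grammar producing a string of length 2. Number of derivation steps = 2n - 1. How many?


Chomsky Normal Form derivation:
String length n = 2
Each step either:
  - Splits a nonterminal into two (n-1 such steps)
  - Converts a nonterminal to terminal (n such steps)
Total = (n-1) + n = 2n - 1
= 2(2) - 1
= 4 - 1
= 3

3


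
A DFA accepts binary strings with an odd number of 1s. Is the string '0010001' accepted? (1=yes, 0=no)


DFA has 2 states: q_even (start, accept=no) and q_odd
Processing string '0010001' character by character:
  Position 0: read '0', 1-count=0 -> q_even (no change)
  Position 1: read '0', 1-count=0 -> q_even (no change)
  Position 2: read '1', 1-count=1 -> q_odd
  Position 3: read '0', 1-count=1 -> q_odd (no change)
  Position 4: read '0', 1-count=1 -> q_odd (no change)
  Position 5: read '0', 1-count=1 -> q_odd (no change)
  Position 6: read '1', 1-count=2 -> q_even
Final state: q_even, total 1s = 2 (even); the DFA requires an odd count -> reject

0


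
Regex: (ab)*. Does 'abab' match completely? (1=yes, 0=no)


Pattern: (ab)*
String: 'abab'
Pattern requires: zero or more repetitions of 'ab'
Pairs: ['ab', 'ab']
All pairs are 'ab'? Yes
Result: 1

1


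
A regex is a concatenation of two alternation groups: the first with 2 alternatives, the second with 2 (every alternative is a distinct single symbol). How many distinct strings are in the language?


First group: 2 alternatives
Second group: 2 alternatives
Concatenation: each choice from group 1 pairs with each from group 2
Total = 2 x 2 = 4

4


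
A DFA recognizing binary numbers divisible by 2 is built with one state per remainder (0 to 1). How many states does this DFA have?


Divisibility by 2 is tracked via the remainder mod 2: 0, 1, ..., 1
The construction assigns one state to each remainder
Number of remainders = 2

2


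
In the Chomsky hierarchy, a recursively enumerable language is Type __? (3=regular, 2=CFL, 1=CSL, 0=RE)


Chomsky hierarchy levels:
  Type 3: Regular (DFA/NFA/regex)
  Type 2: Context-free (PDA)
  Type 1: Context-sensitive
  Type 0: Recursively enumerable (TM)
'recursively enumerable' corresponds to Type 0

0


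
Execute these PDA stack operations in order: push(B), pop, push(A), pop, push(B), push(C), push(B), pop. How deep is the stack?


Tracing stack operations:
  push(B) -> stack = [B], depth=1
  pop -> removed B, stack = [], depth=0
  push(A) -> stack = [A], depth=1
  pop -> removed A, stack = [], depth=0
  push(B) -> stack = [B], depth=1
  push(C) -> stack = [B,C], depth=2
  push(B) -> stack = [B,C,B], depth=3
  pop -> removed B, stack = [B,C], depth=2
Final depth = 2

2


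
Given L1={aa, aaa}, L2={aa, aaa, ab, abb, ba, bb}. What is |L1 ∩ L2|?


L1 = {aa, aaa}
L2 = {aa, aaa, ab, abb, ba, bb}
Checking each string in L1 against L2:
  'aa': in L2? Yes
  'aaa': in L2? Yes
Intersection = {aa, aaa}
|L1 ∩ L2| = 2

2


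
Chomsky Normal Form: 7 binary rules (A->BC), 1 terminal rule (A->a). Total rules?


CNF allows two rule forms:
  A -> BC (binary): 7 rules
  A -> a (terminal): 1 rule
Total = 7 + 1 = 8

8


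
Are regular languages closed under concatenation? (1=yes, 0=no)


Regular languages are closed under all standard operations:
- Union: Yes (product construction)
- Intersection: Yes (product construction)
- Complement: Yes (swap accept/reject)
- Concatenation: Yes (NFA construction)
Operation: concatenation -> Closed

1


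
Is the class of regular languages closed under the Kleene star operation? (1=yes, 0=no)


Regular languages are closed under:
- Union (DFA product construction)
- Intersection (DFA product construction)
- Complement (swap accept/reject states)
- Concatenation (NFA construction)
- Kleene star (NFA construction)
Kleene star is in this list
Therefore: closed

1


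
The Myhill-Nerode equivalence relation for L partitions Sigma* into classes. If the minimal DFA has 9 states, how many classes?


Myhill-Nerode theorem:
Number of equivalence classes = number of states in minimal DFA
Minimal DFA states = 9
Therefore equivalence classes = 9

9


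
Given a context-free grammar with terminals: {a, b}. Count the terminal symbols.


Terminal symbols: a, b
Counting each: a (#1), b (#2)
Total = 2

2


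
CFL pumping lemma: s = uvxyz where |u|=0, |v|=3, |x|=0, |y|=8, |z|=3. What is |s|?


|s| = |u| + |v| + |x| + |y| + |z|
= 0 + 3 + 0 + 8 + 3
= 3 + 0 + 11
= 3 + 11
= 14

14


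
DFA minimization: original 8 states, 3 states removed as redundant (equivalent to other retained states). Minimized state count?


Original DFA: 8 states
Redundant states removed: 3
Minimized states = original - removed
= 8 - 3
= 5

5


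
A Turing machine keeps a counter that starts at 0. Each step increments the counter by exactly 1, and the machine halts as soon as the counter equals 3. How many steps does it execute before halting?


Counter starts at 0. Counting sequence:
  Step 1: counter = 1
  Step 2: counter = 2
  Step 3: counter = 3
Counter reached 3 -> halt
Total steps = 3

3


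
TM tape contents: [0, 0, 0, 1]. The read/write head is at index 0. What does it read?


Tape: [0, 0, 0, 1]
Positions: 0 1 2 3
Values:    0 0 0 1
Head at position 0
tape[0] = 0

0


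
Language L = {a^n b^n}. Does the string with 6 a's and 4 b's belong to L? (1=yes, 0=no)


Language requires equal numbers of a's and b's
PDA pushes for each 'a', pops for each 'b'
Number of a's = 6
Number of b's = 4
6 != 4 -> Reject

0


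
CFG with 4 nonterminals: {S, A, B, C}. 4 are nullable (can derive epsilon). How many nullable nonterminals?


Nonterminals: {S, A, B, C}
A nonterminal is nullable if it can derive epsilon
Counting nullable nonterminals: 4
Total nullable = 4

4


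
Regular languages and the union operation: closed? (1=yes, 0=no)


Regular languages are closed under all standard operations:
- Union: Yes (product construction)
- Intersection: Yes (product construction)
- Complement: Yes (swap accept/reject)
- Concatenation: Yes (NFA construction)
Operation: union -> Closed

1


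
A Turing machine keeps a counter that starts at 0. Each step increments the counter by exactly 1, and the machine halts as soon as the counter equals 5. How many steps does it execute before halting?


Counter starts at 0. Counting sequence:
  Step 1: counter = 1
  Step 2: counter = 2
  Step 3: counter = 3
  Step 4: counter = 4
  Step 5: counter = 5
Counter reached 5 -> halt
Total steps = 5

5


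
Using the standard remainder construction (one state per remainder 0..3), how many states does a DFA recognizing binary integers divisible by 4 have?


Divisibility by 4 is tracked via the remainder mod 4: 0, 1, ..., 3
The construction assigns one state to each remainder
Number of remainders = 4

4


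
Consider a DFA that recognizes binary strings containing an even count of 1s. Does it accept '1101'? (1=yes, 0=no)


DFA has 2 states: q_even (start, accept=yes) and q_odd
Processing string '1101' character by character:
  Position 0: read '1', 1-count=1 -> q_odd
  Position 1: read '1', 1-count=2 -> q_even
  Position 2: read '0', 1-count=2 -> q_even (no change)
  Position 3: read '1', 1-count=3 -> q_odd
Final state: q_odd, total 1s = 3 (odd); the DFA requires an even count -> reject

0


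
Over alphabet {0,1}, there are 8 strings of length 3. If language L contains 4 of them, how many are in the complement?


Alphabet: {0,1}
String length: 3
Total strings of length 3 = 2^3 = 8
Strings in L = 4
Complement = total - |L|
= 8 - 4
= 4

4


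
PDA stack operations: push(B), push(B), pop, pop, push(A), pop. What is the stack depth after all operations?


Tracing stack operations:
  push(B) -> stack = [B], depth=1
  push(B) -> stack = [B,B], depth=2
  pop -> removed B, stack = [B], depth=1
  pop -> removed B, stack = [], depth=0
  push(A) -> stack = [A], depth=1
  pop -> removed A, stack = [], depth=0
Final depth = 0

0


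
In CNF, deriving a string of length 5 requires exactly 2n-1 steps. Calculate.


Chomsky Normal Form derivation:
String length n = 5
Each step either:
  - Splits a nonterminal into two (n-1 such steps)
  - Converts a nonterminal to terminal (n such steps)
Total = (n-1) + n = 2n - 1
= 2(5) - 1
= 10 - 1
= 9

9


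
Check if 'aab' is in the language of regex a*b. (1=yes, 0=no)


Pattern: a*b
String: 'aab'
Pattern requires: zero or more 'a's followed by exactly one 'b'
Found 2 leading 'a's
Remaining: 'b'
Remaining is exactly 'b' -> match
Result: 1

1


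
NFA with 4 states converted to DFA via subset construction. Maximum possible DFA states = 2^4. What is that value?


NFA has 4 states
Subset construction: each DFA state = subset of NFA states
Maximum subsets = 2^4
2^4 = 16

16


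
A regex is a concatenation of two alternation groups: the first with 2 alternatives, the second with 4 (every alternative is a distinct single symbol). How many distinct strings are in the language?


First group: 2 alternatives
Second group: 4 alternatives
Concatenation: each choice from group 1 pairs with each from group 2
Total = 2 x 4 = 8

8


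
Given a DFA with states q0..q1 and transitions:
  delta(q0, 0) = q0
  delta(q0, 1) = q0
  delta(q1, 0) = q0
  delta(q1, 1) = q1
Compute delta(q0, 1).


Looking up transition function:
delta(q0, 1) in the table
Row: q0, Column: 1
Result: q0

q0


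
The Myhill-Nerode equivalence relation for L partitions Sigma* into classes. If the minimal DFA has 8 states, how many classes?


Myhill-Nerode theorem:
Number of equivalence classes = number of states in minimal DFA
Minimal DFA states = 8
Therefore equivalence classes = 8

8


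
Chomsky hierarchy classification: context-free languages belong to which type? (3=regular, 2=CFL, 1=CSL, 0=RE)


Chomsky hierarchy levels:
  Type 3: Regular (DFA/NFA/regex)
  Type 2: Context-free (PDA)
  Type 1: Context-sensitive
  Type 0: Recursively enumerable (TM)
'context-free' corresponds to Type 2

2


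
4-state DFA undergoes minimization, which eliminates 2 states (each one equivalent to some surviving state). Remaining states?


Original DFA: 4 states
Redundant states removed: 2
Minimized states = original - removed
= 4 - 2
= 2

2


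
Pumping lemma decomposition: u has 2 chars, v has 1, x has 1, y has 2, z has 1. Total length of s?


|s| = |u| + |v| + |x| + |y| + |z|
= 2 + 1 + 1 + 2 + 1
= 3 + 1 + 3
= 4 + 3
= 7

7


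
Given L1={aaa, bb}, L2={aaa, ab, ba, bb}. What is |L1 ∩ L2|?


L1 = {aaa, bb}
L2 = {aaa, ab, ba, bb}
Checking each string in L1 against L2:
  'aaa': in L2? Yes
  'bb': in L2? Yes
Intersection = {aaa, bb}
|L1 ∩ L2| = 2

2


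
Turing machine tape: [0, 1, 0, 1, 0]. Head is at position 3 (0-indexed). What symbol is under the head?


Tape: [0, 1, 0, 1, 0]
Positions: 0 1 2 3 4
Values:    0 1 0 1 0
Head at position 3
tape[3] = 1

1


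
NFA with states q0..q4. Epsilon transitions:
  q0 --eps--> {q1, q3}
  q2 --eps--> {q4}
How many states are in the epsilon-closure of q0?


Starting from q0
Initialize closure = {q0}
Follow epsilon from q0 -> add q1
Follow epsilon from q0 -> add q3
Final closure: {q0, q1, q3}
Size = 3

3


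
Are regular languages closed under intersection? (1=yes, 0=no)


Regular languages are closed under:
- Union (DFA product construction)
- Intersection (DFA product construction)
- Complement (swap accept/reject states)
- Concatenation (NFA construction)
- Kleene star (NFA construction)
intersection is in this list
Therefore: closed

1


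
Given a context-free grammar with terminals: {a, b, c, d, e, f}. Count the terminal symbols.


Terminal symbols: a, b, c, d, e, f
Counting each: a (#1), b (#2), c (#3), d (#4), e (#5), f (#6)
Total = 6

6


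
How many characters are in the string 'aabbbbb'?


String: 'aabbbbb'
Counting characters:
  'a' appears 2 time(s)
  'b' appears 5 time(s)
Total length = 2 + 5 = 7

7


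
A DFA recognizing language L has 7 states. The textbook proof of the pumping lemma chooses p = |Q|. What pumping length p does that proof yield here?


Pumping lemma for regular languages (standard proof):
Take p = |Q|, the number of DFA states.
Any string of length >= |Q| passes through |Q|+1 states while reading its first |Q| symbols,
so by pigeonhole some state repeats, giving the loop that can be pumped.
Here |Q| = 7
Therefore the proof uses p = 7

7


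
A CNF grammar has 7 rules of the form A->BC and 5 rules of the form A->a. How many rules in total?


CNF allows two rule forms:
  A -> BC (binary): 7 rules
  A -> a (terminal): 5 rules
Total = 7 + 5 = 12

12


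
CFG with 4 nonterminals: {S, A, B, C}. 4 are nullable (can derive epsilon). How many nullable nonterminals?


Nonterminals: {S, A, B, C}
A nonterminal is nullable if it can derive epsilon
Counting nullable nonterminals: 4
Total nullable = 4

4


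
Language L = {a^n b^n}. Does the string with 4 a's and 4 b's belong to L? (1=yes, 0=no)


Language requires equal numbers of a's and b's
PDA pushes for each 'a', pops for each 'b'
Number of a's = 4
Number of b's = 4
4 == 4 -> Accept

1


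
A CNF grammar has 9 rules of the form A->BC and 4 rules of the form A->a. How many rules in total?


CNF allows two rule forms:
  A -> BC (binary): 9 rules
  A -> a (terminal): 4 rules
Total = 9 + 4 = 13

13


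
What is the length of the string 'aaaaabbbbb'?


String: 'aaaaabbbbb'
Counting characters:
  'a' appears 5 time(s)
  'b' appears 5 time(s)
Total length = 5 + 5 = 10

10


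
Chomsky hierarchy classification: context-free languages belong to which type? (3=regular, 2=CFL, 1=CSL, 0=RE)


Chomsky hierarchy levels:
  Type 3: Regular (DFA/NFA/regex)
  Type 2: Context-free (PDA)
  Type 1: Context-sensitive
  Type 0: Recursively enumerable (TM)
'context-free' corresponds to Type 2

2


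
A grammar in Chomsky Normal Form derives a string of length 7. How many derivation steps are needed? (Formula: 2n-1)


Chomsky Normal Form derivation:
String length n = 7
Each step either:
  - Splits a nonterminal into two (n-1 such steps)
  - Converts a nonterminal to terminal (n such steps)
Total = (n-1) + n = 2n - 1
= 2(7) - 1
= 14 - 1
= 13

13


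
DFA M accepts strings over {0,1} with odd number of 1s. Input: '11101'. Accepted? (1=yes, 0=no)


DFA has 2 states: q_even (start, accept=no) and q_odd
Processing string '11101' character by character:
  Position 0: read '1', 1-count=1 -> q_odd
  Position 1: read '1', 1-count=2 -> q_even
  Position 2: read '1', 1-count=3 -> q_odd
  Position 3: read '0', 1-count=3 -> q_odd (no change)
  Position 4: read '1', 1-count=4 -> q_even
Final state: q_even, total 1s = 4 (even); the DFA requires an odd count -> reject

0


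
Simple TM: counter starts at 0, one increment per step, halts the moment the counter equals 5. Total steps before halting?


Counter starts at 0. Counting sequence:
  Step 1: counter = 1
  Step 2: counter = 2
  Step 3: counter = 3
  Step 4: counter = 4
  Step 5: counter = 5
Counter reached 5 -> halt
Total steps = 5

5


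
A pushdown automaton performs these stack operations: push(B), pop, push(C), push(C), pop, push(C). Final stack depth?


Tracing stack operations:
  push(B) -> stack = [B], depth=1
  pop -> removed B, stack = [], depth=0
  push(C) -> stack = [C], depth=1
  push(C) -> stack = [C,C], depth=2
  pop -> removed C, stack = [C], depth=1
  push(C) -> stack = [C,C], depth=2
Final depth = 2

2


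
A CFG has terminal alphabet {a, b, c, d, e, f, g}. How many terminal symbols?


Terminal symbols: a, b, c, d, e, f, g
Counting each: a (#1), b (#2), c (#3), d (#4), e (#5), f (#6), g (#7)
Total = 7

7


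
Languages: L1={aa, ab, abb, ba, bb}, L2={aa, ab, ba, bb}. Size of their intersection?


L1 = {aa, ab, abb, ba, bb}
L2 = {aa, ab, ba, bb}
Checking each string in L1 against L2:
  'aa': in L2? Yes
  'ab': in L2? Yes
  'abb': in L2? No
  'ba': in L2? Yes
  'bb': in L2? Yes
Intersection = {aa, ab, ba, bb}
|L1 ∩ L2| = 4

4


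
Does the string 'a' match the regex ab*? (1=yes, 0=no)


Pattern: ab*
String: 'a'
Pattern requires: exactly one 'a' followed by zero or more 'b's
First char is 'a' -> OK
Rest '': all b's? Yes
Result: 1

1


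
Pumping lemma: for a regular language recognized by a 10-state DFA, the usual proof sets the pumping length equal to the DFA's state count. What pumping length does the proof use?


Pumping lemma for regular languages (standard proof):
Take p = |Q|, the number of DFA states.
Any string of length >= |Q| passes through |Q|+1 states while reading its first |Q| symbols,
so by pigeonhole some state repeats, giving the loop that can be pumped.
Here |Q| = 10
Therefore the proof uses p = 10

10


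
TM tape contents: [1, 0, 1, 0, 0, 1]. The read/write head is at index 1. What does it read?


Tape: [1, 0, 1, 0, 0, 1]
Positions: 0 1 2 3 4 5
Values:    1 0 1 0 0 1
Head at position 1
tape[1] = 0

0


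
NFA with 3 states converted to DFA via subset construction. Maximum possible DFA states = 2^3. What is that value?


NFA has 3 states
Subset construction: each DFA state = subset of NFA states
Maximum subsets = 2^3
2^3 = 8

8


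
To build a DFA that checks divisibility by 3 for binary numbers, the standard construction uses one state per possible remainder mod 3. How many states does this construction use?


Divisibility by 3 is tracked via the remainder mod 3: 0, 1, ..., 2
The construction assigns one state to each remainder
Number of remainders = 3

3


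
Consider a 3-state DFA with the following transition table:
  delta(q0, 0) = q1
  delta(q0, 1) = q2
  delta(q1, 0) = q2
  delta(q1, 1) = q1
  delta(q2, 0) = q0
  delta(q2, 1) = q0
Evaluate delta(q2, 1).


Looking up transition function:
delta(q2, 1) in the table
Row: q2, Column: 1
Result: q0

q0


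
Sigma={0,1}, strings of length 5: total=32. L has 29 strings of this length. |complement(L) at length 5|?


Alphabet: {0,1}
String length: 5
Total strings of length 5 = 2^5 = 32
Strings in L = 29
Complement = total - |L|
= 32 - 29
= 3

3


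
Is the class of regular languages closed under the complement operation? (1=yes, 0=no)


Regular languages are closed under:
- Union (DFA product construction)
- Intersection (DFA product construction)
- Complement (swap accept/reject states)
- Concatenation (NFA construction)
- Kleene star (NFA construction)
complement is in this list
Therefore: closed

1


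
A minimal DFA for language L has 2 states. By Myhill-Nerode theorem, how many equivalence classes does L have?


Myhill-Nerode theorem:
Number of equivalence classes = number of states in minimal DFA
Minimal DFA states = 2
Therefore equivalence classes = 2

2


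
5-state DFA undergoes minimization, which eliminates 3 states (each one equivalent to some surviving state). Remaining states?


Original DFA: 5 states
Redundant states removed: 3
Minimized states = original - removed
= 5 - 3
= 2

2


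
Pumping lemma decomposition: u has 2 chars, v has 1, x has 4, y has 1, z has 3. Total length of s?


|s| = |u| + |v| + |x| + |y| + |z|
= 2 + 1 + 4 + 1 + 3
= 3 + 4 + 4
= 7 + 4
= 11

11


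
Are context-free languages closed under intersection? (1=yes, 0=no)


CFL closure properties:
  Closed under: union, concatenation, Kleene star
  NOT closed under: intersection, complement
Operation 'intersection' is in not-closed list -> No (not closed)

0


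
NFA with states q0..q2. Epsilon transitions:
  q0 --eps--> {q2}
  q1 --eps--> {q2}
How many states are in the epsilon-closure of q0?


Starting from q0
Initialize closure = {q0}
Follow epsilon from q0 -> add q2
Final closure: {q0, q2}
Size = 2

2


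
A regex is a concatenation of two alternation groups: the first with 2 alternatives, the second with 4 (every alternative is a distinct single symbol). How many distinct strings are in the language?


First group: 2 alternatives
Second group: 4 alternatives
Concatenation: each choice from group 1 pairs with each from group 2
Total = 2 x 4 = 8

8


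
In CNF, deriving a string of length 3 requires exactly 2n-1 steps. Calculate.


Chomsky Normal Form derivation:
String length n = 3
Each step either:
  - Splits a nonterminal into two (n-1 such steps)
  - Converts a nonterminal to terminal (n such steps)
Total = (n-1) + n = 2n - 1
= 2(3) - 1
= 6 - 1
= 5

5


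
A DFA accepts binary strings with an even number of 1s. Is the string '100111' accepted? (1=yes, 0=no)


DFA has 2 states: q_even (start, accept=yes) and q_odd
Processing string '100111' character by character:
  Position 0: read '1', 1-count=1 -> q_odd
  Position 1: read '0', 1-count=1 -> q_odd (no change)
  Position 2: read '0', 1-count=1 -> q_odd (no change)
  Position 3: read '1', 1-count=2 -> q_even
  Position 4: read '1', 1-count=3 -> q_odd
  Position 5: read '1', 1-count=4 -> q_even
Final state: q_even, total 1s = 4 (even); the DFA requires an even count -> accept

1


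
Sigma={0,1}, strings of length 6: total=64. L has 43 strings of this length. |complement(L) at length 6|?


Alphabet: {0,1}
String length: 6
Total strings of length 6 = 2^6 = 64
Strings in L = 43
Complement = total - |L|
= 64 - 43
= 21

21


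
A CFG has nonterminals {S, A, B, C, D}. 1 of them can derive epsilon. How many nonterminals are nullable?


Nonterminals: {S, A, B, C, D}
A nonterminal is nullable if it can derive epsilon
Counting nullable nonterminals: 1
Total nullable = 1

1


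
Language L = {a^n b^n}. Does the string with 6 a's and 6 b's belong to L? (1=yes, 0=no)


Language requires equal numbers of a's and b's
PDA pushes for each 'a', pops for each 'b'
Number of a's = 6
Number of b's = 6
6 == 6 -> Accept

1


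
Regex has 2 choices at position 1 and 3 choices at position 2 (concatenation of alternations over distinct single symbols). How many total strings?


First group: 2 alternatives
Second group: 3 alternatives
Concatenation: each choice from group 1 pairs with each from group 2
Total = 2 x 3 = 6

6


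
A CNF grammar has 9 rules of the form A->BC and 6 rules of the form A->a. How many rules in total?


CNF allows two rule forms:
  A -> BC (binary): 9 rules
  A -> a (terminal): 6 rules
Total = 9 + 6 = 15

15


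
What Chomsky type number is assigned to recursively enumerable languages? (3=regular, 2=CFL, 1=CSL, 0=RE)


Chomsky hierarchy levels:
  Type 3: Regular (DFA/NFA/regex)
  Type 2: Context-free (PDA)
  Type 1: Context-sensitive
  Type 0: Recursively enumerable (TM)
'recursively enumerable' corresponds to Type 0

0


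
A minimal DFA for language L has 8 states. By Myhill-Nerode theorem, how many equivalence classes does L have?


Myhill-Nerode theorem:
Number of equivalence classes = number of states in minimal DFA
Minimal DFA states = 8
Therefore equivalence classes = 8

8


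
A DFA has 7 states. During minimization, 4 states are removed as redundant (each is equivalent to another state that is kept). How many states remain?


Original DFA: 7 states
Redundant states removed: 4
Minimized states = original - removed
= 7 - 4
= 3

3


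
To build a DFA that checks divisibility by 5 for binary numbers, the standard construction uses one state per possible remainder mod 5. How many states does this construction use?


Divisibility by 5 is tracked via the remainder mod 5: 0, 1, ..., 4
The construction assigns one state to each remainder
Number of remainders = 5

5


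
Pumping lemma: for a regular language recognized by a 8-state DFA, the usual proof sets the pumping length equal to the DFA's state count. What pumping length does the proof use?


Pumping lemma for regular languages (standard proof):
Take p = |Q|, the number of DFA states.
Any string of length >= |Q| passes through |Q|+1 states while reading its first |Q| symbols,
so by pigeonhole some state repeats, giving the loop that can be pumped.
Here |Q| = 8
Therefore the proof uses p = 8

8


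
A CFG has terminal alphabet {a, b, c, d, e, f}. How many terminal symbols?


Terminal symbols: a, b, c, d, e, f
Counting each: a (#1), b (#2), c (#3), d (#4), e (#5), f (#6)
Total = 6

6


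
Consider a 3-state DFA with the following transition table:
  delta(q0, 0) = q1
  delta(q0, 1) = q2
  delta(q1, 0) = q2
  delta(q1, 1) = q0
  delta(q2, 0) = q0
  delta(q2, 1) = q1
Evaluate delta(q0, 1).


Looking up transition function:
delta(q0, 1) in the table
Row: q0, Column: 1
Result: q2

q2


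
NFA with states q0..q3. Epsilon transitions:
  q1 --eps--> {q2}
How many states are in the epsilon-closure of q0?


Starting from q0
Initialize closure = {q0}
q0 has no outgoing epsilon transitions -> nothing to add
Final closure: {q0}
Size = 1

1


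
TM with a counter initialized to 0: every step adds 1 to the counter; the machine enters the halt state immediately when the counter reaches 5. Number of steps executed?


Counter starts at 0. Counting sequence:
  Step 1: counter = 1
  Step 2: counter = 2
  Step 3: counter = 3
  Step 4: counter = 4
  Step 5: counter = 5
Counter reached 5 -> halt
Total steps = 5

5


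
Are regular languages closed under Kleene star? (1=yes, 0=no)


Regular languages are closed under:
- Union (DFA product construction)
- Intersection (DFA product construction)
- Complement (swap accept/reject states)
- Concatenation (NFA construction)
- Kleene star (NFA construction)
Kleene star is in this list
Therefore: closed

1


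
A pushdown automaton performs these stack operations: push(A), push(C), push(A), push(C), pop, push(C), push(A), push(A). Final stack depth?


Tracing stack operations:
  push(A) -> stack = [A], depth=1
  push(C) -> stack = [A,C], depth=2
  push(A) -> stack = [A,C,A], depth=3
  push(C) -> stack = [A,C,A,C], depth=4
  pop -> removed C, stack = [A,C,A], depth=3
  push(C) -> stack = [A,C,A,C], depth=4
  push(A) -> stack = [A,C,A,C,A], depth=5
  push(A) -> stack = [A,C,A,C,A,A], depth=6
Final depth = 6

6


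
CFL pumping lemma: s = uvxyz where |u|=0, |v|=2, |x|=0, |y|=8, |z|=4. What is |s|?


|s| = |u| + |v| + |x| + |y| + |z|
= 0 + 2 + 0 + 8 + 4
= 2 + 0 + 12
= 2 + 12
= 14

14


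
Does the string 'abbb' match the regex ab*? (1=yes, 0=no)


Pattern: ab*
String: 'abbb'
Pattern requires: exactly one 'a' followed by zero or more 'b's
First char is 'a' -> OK
Rest 'bbb': all b's? Yes
Result: 1

1


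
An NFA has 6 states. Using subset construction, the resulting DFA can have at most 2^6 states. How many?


NFA has 6 states
Subset construction: each DFA state = subset of NFA states
Maximum subsets = 2^6
2^6 = 64

64


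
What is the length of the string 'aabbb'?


String: 'aabbb'
Counting characters:
  'a' appears 2 time(s)
  'b' appears 3 time(s)
Total length = 2 + 3 = 5

5


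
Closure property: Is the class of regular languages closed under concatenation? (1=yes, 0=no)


Regular languages are closed under all standard operations:
- Union: Yes (product construction)
- Intersection: Yes (product construction)
- Complement: Yes (swap accept/reject)
- Concatenation: Yes (NFA construction)
Operation: concatenation -> Closed

1


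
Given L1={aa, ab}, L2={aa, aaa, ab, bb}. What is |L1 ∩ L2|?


L1 = {aa, ab}
L2 = {aa, aaa, ab, bb}
Checking each string in L1 against L2:
  'aa': in L2? Yes
  'ab': in L2? Yes
Intersection = {aa, ab}
|L1 ∩ L2| = 2

2


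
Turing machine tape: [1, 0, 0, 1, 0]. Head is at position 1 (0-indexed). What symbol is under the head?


Tape: [1, 0, 0, 1, 0]
Positions: 0 1 2 3 4
Values:    1 0 0 1 0
Head at position 1
tape[1] = 0

0


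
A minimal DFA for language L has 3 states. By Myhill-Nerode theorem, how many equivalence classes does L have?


Myhill-Nerode theorem:
Number of equivalence classes = number of states in minimal DFA
Minimal DFA states = 3
Therefore equivalence classes = 3

3


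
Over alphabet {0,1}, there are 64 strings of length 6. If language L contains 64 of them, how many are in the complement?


Alphabet: {0,1}
String length: 6
Total strings of length 6 = 2^6 = 64
Strings in L = 64
Complement = total - |L|
= 64 - 64
= 0

0


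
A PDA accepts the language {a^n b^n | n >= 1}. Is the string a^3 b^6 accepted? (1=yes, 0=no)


Language requires equal numbers of a's and b's
PDA pushes for each 'a', pops for each 'b'
Number of a's = 3
Number of b's = 6
3 != 6 -> Reject

0


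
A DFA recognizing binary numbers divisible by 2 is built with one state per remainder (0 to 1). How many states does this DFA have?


Divisibility by 2 is tracked via the remainder mod 2: 0, 1, ..., 1
The construction assigns one state to each remainder
Number of remainders = 2

2


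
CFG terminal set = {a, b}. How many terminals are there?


Terminal symbols: a, b
Counting each: a (#1), b (#2)
Total = 2

2


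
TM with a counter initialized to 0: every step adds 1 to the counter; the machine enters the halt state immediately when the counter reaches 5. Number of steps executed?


Counter starts at 0. Counting sequence:
  Step 1: counter = 1
  Step 2: counter = 2
  Step 3: counter = 3
  Step 4: counter = 4
  Step 5: counter = 5
Counter reached 5 -> halt
Total steps = 5

5


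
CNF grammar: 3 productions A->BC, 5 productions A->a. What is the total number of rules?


CNF allows two rule forms:
  A -> BC (binary): 3 rules
  A -> a (terminal): 5 rules
Total = 3 + 5 = 8

8


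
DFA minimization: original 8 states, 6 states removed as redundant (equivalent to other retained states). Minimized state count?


Original DFA: 8 states
Redundant states removed: 6
Minimized states = original - removed
= 8 - 6
= 2

2


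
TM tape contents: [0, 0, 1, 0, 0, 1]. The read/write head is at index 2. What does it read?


Tape: [0, 0, 1, 0, 0, 1]
Positions: 0 1 2 3 4 5
Values:    0 0 1 0 0 1
Head at position 2
tape[2] = 1

1


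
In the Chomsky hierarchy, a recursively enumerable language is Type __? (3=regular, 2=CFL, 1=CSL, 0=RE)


Chomsky hierarchy levels:
  Type 3: Regular (DFA/NFA/regex)
  Type 2: Context-free (PDA)
  Type 1: Context-sensitive
  Type 0: Recursively enumerable (TM)
'recursively enumerable' corresponds to Type 0

0


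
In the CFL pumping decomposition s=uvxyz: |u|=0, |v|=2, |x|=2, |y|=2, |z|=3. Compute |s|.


|s| = |u| + |v| + |x| + |y| + |z|
= 0 + 2 + 2 + 2 + 3
= 2 + 2 + 5
= 4 + 5
= 9

9


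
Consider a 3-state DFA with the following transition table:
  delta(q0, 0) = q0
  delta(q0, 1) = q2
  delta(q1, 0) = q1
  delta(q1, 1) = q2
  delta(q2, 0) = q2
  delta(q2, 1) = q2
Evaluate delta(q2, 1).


Looking up transition function:
delta(q2, 1) in the table
Row: q2, Column: 1
Result: q2

q2


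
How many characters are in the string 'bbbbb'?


String: 'bbbbb'
Counting characters:
  'b' appears 5 time(s)
Total length = 0 + 5 = 5

5


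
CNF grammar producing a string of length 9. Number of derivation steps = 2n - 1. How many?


Chomsky Normal Form derivation:
String length n = 9
Each step either:
  - Splits a nonterminal into two (n-1 such steps)
  - Converts a nonterminal to terminal (n such steps)
Total = (n-1) + n = 2n - 1
= 2(9) - 1
= 18 - 1
= 17

17


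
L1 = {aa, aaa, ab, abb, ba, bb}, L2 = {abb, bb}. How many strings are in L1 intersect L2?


L1 = {aa, aaa, ab, abb, ba, bb}
L2 = {abb, bb}
Checking each string in L1 against L2:
  'aa': in L2? No
  'aaa': in L2? No
  'ab': in L2? No
  'abb': in L2? Yes
  'ba': in L2? No
  'bb': in L2? Yes
Intersection = {abb, bb}
|L1 ∩ L2| = 2

2


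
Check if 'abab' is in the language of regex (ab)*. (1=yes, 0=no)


Pattern: (ab)*
String: 'abab'
Pattern requires: zero or more repetitions of 'ab'
Pairs: ['ab', 'ab']
All pairs are 'ab'? Yes
Result: 1

1


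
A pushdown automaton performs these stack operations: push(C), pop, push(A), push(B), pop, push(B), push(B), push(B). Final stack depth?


Tracing stack operations:
  push(C) -> stack = [C], depth=1
  pop -> removed C, stack = [], depth=0
  push(A) -> stack = [A], depth=1
  push(B) -> stack = [A,B], depth=2
  pop -> removed B, stack = [A], depth=1
  push(B) -> stack = [A,B], depth=2
  push(B) -> stack = [A,B,B], depth=3
  push(B) -> stack = [A,B,B,B], depth=4
Final depth = 4

4


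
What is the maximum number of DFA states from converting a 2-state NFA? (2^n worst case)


NFA has 2 states
Subset construction: each DFA state = subset of NFA states
Maximum subsets = 2^2
2^2 = 4

4


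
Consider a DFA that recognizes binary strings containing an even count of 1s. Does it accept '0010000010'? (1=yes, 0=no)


DFA has 2 states: q_even (start, accept=yes) and q_odd
Processing string '0010000010' character by character:
  Position 0: read '0', 1-count=0 -> q_even (no change)
  Position 1: read '0', 1-count=0 -> q_even (no change)
  Position 2: read '1', 1-count=1 -> q_odd
  Position 3: read '0', 1-count=1 -> q_odd (no change)
  Position 4: read '0', 1-count=1 -> q_odd (no change)
  Position 5: read '0', 1-count=1 -> q_odd (no change)
  Position 6: read '0', 1-count=1 -> q_odd (no change)
  Position 7: read '0', 1-count=1 -> q_odd (no change)
  Position 8: read '1', 1-count=2 -> q_even
  Position 9: read '0', 1-count=2 -> q_even (no change)
Final state: q_even, total 1s = 2 (even); the DFA requires an even count -> accept

1


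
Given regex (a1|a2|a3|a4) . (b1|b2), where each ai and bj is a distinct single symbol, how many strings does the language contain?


First group: 4 alternatives
Second group: 2 alternatives
Concatenation: each choice from group 1 pairs with each from group 2
Total = 4 x 2 = 8

8


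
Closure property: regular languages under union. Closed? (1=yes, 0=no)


Regular languages are closed under:
- Union (DFA product construction)
- Intersection (DFA product construction)
- Complement (swap accept/reject states)
- Concatenation (NFA construction)
- Kleene star (NFA construction)
union is in this list
Therefore: closed

1


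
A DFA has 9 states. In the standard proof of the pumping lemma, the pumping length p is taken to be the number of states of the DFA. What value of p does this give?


Pumping lemma for regular languages (standard proof):
Take p = |Q|, the number of DFA states.
Any string of length >= |Q| passes through |Q|+1 states while reading its first |Q| symbols,
so by pigeonhole some state repeats, giving the loop that can be pumped.
Here |Q| = 9
Therefore the proof uses p = 9

9


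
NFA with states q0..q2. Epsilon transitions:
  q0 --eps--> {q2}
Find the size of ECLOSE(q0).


Starting from q0
Initialize closure = {q0}
Follow epsilon from q0 -> add q2
Final closure: {q0, q2}
Size = 2

2


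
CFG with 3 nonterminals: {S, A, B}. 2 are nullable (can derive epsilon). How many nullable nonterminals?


Nonterminals: {S, A, B}
A nonterminal is nullable if it can derive epsilon
Counting nullable nonterminals: 2
Total nullable = 2

2


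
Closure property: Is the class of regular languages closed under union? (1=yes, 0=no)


Regular languages are closed under all standard operations:
- Union: Yes (product construction)
- Intersection: Yes (product construction)
- Complement: Yes (swap accept/reject)
- Concatenation: Yes (NFA construction)
Operation: union -> Closed

1


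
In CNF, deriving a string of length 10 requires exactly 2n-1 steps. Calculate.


Chomsky Normal Form derivation:
String length n = 10
Each step either:
  - Splits a nonterminal into two (n-1 such steps)
  - Converts a nonterminal to terminal (n such steps)
Total = (n-1) + n = 2n - 1
= 2(10) - 1
= 20 - 1
= 19

19


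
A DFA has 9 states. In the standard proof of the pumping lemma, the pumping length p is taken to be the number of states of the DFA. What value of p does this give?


Pumping lemma for regular languages (standard proof):
Take p = |Q|, the number of DFA states.
Any string of length >= |Q| passes through |Q|+1 states while reading its first |Q| symbols,
so by pigeonhole some state repeats, giving the loop that can be pumped.
Here |Q| = 9
Therefore the proof uses p = 9

9


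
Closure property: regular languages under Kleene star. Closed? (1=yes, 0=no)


Regular languages are closed under:
- Union (DFA product construction)
- Intersection (DFA product construction)
- Complement (swap accept/reject states)
- Concatenation (NFA construction)
- Kleene star (NFA construction)
Kleene star is in this list
Therefore: closed

1


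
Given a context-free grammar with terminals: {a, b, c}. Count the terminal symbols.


Terminal symbols: a, b, c
Counting each: a (#1), b (#2), c (#3)
Total = 3

3
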